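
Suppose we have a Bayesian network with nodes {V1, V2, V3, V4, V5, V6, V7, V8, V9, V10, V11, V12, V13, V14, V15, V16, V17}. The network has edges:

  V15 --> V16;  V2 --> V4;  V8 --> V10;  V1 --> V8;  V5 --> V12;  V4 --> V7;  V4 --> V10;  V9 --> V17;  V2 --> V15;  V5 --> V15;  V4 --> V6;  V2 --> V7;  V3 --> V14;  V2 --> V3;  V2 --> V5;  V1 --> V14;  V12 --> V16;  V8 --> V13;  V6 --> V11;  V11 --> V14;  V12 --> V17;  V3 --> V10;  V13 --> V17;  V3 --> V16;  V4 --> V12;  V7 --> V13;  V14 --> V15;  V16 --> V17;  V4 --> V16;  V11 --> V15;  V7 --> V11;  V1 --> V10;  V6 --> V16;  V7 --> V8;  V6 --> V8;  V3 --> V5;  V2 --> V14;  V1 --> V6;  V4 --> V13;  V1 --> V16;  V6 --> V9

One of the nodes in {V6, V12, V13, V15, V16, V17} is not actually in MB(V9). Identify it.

V15

Recall MB(v) = parents ∪ children ∪ spouses, where spouses are the other parents of v's children.
V9's children: V17.
V9 has parent V6.
For each child, the remaining parents (spouses of V9):
  V17's other parents are V12, V13, V16.
MB(V9) = {V6, V12, V13, V16, V17}.
V15 is neither a parent, child, nor co-parent of V9, so it does not belong.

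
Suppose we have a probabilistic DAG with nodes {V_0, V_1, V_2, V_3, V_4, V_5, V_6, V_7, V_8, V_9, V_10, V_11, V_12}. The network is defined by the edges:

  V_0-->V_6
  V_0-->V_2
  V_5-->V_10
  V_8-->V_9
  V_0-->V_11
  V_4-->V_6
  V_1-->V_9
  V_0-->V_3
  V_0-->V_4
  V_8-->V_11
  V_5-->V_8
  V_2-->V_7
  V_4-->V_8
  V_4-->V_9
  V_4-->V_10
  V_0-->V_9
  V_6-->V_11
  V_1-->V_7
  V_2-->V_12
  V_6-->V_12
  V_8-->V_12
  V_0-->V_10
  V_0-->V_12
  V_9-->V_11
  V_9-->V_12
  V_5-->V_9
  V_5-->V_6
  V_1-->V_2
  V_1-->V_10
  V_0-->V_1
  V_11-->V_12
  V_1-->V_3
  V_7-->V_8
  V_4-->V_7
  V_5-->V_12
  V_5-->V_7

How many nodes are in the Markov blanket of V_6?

Children of V_6: V_11, V_12.
V_6 has parents V_0, V_4, V_5.
Other parents of V_6's children:
  V_11 also has parents V_0, V_8, V_9.
  V_12 also has parents V_0, V_2, V_5, V_8, V_9, V_11.
MB(V_6) = {V_0, V_2, V_4, V_5, V_8, V_9, V_11, V_12}, which has 8 nodes.

8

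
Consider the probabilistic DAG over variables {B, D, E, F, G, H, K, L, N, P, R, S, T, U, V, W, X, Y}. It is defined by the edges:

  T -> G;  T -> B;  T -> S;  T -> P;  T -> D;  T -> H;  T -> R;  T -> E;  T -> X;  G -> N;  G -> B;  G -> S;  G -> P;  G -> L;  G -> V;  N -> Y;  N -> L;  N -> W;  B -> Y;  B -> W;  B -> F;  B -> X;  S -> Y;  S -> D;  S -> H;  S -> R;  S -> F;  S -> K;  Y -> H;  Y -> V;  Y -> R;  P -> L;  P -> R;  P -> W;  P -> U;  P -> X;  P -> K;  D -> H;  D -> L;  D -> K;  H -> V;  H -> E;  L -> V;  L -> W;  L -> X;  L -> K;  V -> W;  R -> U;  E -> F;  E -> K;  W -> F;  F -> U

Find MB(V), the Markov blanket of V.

Children of V: W.
Pa(V) = {G, H, L, Y}.
Parents of each child, excluding V:
  W: B, L, N, P
Union: {G, H, L, Y} ∪ {W} ∪ {B, L, N, P} = {B, G, H, L, N, P, W, Y}.

{B, G, H, L, N, P, W, Y}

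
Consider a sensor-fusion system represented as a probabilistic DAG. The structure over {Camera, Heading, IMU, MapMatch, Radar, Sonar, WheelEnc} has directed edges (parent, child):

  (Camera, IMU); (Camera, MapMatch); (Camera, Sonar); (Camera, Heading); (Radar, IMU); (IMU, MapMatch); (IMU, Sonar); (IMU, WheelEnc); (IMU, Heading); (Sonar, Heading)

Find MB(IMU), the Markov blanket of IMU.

{Camera, Heading, MapMatch, Radar, Sonar, WheelEnc}

Recall MB(v) = parents ∪ children ∪ spouses, where spouses are the other parents of v's children.
IMU has parents Camera, Radar.
IMU has children Heading, MapMatch, Sonar, WheelEnc.
For each child, the remaining parents (spouses of IMU):
  parents(MapMatch) \ {IMU} = {Camera}.
  parents(Sonar) \ {IMU} = {Camera}.
  WheelEnc has no other parent.
  parents(Heading) \ {IMU} = {Camera, Sonar}.
Taking the union gives {Camera, Heading, MapMatch, Radar, Sonar, WheelEnc}.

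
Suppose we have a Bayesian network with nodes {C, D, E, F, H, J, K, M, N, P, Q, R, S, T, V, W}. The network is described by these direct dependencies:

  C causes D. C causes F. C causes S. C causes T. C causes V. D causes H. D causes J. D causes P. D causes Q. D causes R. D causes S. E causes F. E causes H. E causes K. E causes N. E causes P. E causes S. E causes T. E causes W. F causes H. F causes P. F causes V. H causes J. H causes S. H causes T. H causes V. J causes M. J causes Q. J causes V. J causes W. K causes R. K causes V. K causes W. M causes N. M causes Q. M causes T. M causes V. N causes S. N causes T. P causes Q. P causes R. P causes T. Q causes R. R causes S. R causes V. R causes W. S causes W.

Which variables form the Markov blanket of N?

The Markov blanket of a node is its parents, its children, and the other parents of its children.
N has children S, T.
N has parents E, M.
Co-parents of N (other parents of its children):
  S also has parents C, D, E, H, R.
  T also has parents C, E, H, M, P.
MB(N) = {C, D, E, H, M, P, R, S, T}.

{C, D, E, H, M, P, R, S, T}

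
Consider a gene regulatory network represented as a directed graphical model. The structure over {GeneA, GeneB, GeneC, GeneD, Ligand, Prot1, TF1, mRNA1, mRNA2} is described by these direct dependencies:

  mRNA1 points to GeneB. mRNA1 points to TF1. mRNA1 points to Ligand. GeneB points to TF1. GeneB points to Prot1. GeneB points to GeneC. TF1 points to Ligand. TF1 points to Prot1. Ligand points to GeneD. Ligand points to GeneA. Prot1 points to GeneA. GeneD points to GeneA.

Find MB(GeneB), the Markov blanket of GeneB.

{GeneC, Prot1, TF1, mRNA1}

Recall MB(v) = parents ∪ children ∪ spouses, where spouses are the other parents of v's children.
GeneB has parent mRNA1.
Ch(GeneB) = {GeneC, Prot1, TF1}.
Parents of each child, excluding GeneB:
  TF1 also has parent mRNA1.
  Prot1 also has parent TF1.
  GeneC has no other parent.
Taking the union gives {GeneC, Prot1, TF1, mRNA1}.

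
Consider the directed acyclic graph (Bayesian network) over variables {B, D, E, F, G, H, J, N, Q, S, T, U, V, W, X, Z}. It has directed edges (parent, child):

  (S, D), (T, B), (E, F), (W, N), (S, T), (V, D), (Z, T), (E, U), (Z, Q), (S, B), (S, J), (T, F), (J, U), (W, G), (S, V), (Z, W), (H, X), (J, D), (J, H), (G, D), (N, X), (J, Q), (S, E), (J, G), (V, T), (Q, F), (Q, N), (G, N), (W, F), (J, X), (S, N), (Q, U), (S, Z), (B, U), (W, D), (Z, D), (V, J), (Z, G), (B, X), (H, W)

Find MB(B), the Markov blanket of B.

A node's Markov blanket = Pa ∪ Ch ∪ (parents of Ch other than the node itself).
Parents of B: S, T.
B's children: U, X.
Parents of each child, excluding B:
  parents(X) \ {B} = {H, J, N}.
  U's other parents are E, J, Q.
Taking the union gives {E, H, J, N, Q, S, T, U, X}.

{E, H, J, N, Q, S, T, U, X}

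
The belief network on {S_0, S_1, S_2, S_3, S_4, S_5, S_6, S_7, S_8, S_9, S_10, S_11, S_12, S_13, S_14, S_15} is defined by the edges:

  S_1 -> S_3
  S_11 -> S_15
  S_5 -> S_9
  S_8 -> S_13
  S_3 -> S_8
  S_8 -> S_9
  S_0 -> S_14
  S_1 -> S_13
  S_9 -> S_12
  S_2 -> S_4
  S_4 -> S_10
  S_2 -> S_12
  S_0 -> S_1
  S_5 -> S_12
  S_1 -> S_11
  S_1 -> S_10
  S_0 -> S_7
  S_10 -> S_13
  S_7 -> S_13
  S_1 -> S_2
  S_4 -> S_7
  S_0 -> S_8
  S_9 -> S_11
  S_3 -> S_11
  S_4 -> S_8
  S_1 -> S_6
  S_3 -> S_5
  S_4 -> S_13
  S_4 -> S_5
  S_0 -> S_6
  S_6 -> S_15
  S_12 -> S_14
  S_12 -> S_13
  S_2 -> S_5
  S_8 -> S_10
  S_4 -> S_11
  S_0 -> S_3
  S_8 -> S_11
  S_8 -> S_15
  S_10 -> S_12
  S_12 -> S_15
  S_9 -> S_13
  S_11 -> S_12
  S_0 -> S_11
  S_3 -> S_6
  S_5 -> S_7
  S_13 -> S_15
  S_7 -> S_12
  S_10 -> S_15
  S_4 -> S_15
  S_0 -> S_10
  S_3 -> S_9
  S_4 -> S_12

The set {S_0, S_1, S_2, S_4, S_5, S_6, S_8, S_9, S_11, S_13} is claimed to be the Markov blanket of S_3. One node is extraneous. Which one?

S_13

By definition, MB(S_3) is built from S_3's parents, S_3's children, and the co-parents of S_3.
S_3's children: S_5, S_6, S_8, S_9, S_11.
Parents of S_3: S_0, S_1.
Co-parents of S_3 (other parents of its children):
  S_5 also has parents S_2, S_4.
  parents(S_6) \ {S_3} = {S_0, S_1}.
  parents(S_8) \ {S_3} = {S_0, S_4}.
  S_9's other parents are S_5, S_8.
  S_11 also has parents S_0, S_1, S_4, S_8, S_9.
MB(S_3) = {S_0, S_1, S_2, S_4, S_5, S_6, S_8, S_9, S_11}.
S_13 is neither a parent, child, nor co-parent of S_3, so it does not belong.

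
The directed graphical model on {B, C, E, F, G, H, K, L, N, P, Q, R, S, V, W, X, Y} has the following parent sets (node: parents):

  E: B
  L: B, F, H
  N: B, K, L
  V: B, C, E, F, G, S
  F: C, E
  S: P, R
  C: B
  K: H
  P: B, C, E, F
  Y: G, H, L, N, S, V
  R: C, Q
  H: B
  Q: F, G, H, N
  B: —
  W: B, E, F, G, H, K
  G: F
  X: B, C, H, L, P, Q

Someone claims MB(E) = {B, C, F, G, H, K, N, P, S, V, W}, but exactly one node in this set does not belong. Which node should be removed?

N

By definition, MB(E) is built from E's parents, E's children, and the co-parents of E.
Children of E: F, P, V, W.
Parents of E: B.
Co-parents of E (other parents of its children):
  F: C
  P: B, C, F
  V: B, C, F, G, S
  W: B, F, G, H, K
MB(E) = {B, C, F, G, H, K, P, S, V, W}.
N is neither a parent, child, nor co-parent of E, so it does not belong.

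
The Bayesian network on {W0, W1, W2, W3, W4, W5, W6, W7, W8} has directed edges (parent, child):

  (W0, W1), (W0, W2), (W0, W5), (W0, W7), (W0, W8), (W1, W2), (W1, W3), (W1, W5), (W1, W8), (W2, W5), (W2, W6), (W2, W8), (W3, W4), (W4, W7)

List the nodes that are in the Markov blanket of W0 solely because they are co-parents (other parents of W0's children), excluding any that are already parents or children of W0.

{W4}

Children of W0: W1, W2, W5, W7, W8.
  W1: no additional parents.
  W2 also has parent W1.
  W5 also has parents W1, W2.
  W7's other parent is W4.
  W8 also has parents W1, W2.
Excluding nodes already adjacent to W0 (W1, W2, W5, W7, W8), the co-parent-only contribution is {W4}.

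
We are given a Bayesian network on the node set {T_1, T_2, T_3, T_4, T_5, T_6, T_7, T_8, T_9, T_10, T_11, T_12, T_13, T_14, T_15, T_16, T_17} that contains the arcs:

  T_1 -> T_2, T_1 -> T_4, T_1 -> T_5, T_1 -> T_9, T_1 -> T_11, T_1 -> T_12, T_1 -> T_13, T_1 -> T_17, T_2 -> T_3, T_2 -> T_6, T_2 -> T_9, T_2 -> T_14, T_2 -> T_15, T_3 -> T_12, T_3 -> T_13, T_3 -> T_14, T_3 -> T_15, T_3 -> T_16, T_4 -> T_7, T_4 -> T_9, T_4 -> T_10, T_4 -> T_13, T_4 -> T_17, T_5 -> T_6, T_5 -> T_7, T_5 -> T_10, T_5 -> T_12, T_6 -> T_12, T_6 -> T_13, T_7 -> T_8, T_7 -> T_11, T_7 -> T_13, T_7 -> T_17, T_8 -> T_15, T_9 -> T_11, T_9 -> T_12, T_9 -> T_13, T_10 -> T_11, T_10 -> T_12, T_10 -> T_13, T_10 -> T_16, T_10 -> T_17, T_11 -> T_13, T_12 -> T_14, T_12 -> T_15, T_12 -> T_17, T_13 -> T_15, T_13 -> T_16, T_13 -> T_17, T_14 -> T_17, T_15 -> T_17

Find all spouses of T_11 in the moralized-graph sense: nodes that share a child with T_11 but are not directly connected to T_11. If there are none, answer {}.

Children of T_11: T_13.
  parents(T_13) \ {T_11} = {T_1, T_3, T_4, T_6, T_7, T_9, T_10}.
Excluding nodes already adjacent to T_11 (T_1, T_7, T_9, T_10, T_13), the co-parent-only contribution is {T_3, T_4, T_6}.

{T_3, T_4, T_6}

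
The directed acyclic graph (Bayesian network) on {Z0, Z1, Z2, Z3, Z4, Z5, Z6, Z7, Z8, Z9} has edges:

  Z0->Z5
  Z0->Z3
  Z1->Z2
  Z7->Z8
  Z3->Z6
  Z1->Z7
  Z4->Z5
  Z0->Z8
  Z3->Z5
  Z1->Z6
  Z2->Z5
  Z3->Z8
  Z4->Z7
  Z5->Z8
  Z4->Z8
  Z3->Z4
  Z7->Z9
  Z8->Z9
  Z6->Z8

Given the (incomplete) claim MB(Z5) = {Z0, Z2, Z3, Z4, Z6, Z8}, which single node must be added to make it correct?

Recall MB(v) = parents ∪ children ∪ spouses, where spouses are the other parents of v's children.
Z5 has parents Z0, Z2, Z3, Z4.
Z5's children: Z8.
Co-parents of Z5 (other parents of its children):
  Z8: Z0, Z3, Z4, Z6, Z7
MB(Z5) = {Z0, Z2, Z3, Z4, Z6, Z7, Z8}.
Comparing with the claimed set, Z7 is missing.

Z7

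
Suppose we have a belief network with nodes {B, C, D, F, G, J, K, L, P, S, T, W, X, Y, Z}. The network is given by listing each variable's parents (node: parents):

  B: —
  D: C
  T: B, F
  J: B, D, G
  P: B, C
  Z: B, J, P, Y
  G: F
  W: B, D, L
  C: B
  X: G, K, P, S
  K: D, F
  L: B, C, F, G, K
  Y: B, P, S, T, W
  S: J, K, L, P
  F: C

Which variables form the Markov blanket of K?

A node's Markov blanket = Pa ∪ Ch ∪ (parents of Ch other than the node itself).
Ch(K) = {L, S, X}.
K's parents: D, F.
For each child, the remaining parents (spouses of K):
  parents(L) \ {K} = {B, C, F, G}.
  S also has parents J, L, P.
  X also has parents G, P, S.
Taking the union gives {B, C, D, F, G, J, L, P, S, X}.

{B, C, D, F, G, J, L, P, S, X}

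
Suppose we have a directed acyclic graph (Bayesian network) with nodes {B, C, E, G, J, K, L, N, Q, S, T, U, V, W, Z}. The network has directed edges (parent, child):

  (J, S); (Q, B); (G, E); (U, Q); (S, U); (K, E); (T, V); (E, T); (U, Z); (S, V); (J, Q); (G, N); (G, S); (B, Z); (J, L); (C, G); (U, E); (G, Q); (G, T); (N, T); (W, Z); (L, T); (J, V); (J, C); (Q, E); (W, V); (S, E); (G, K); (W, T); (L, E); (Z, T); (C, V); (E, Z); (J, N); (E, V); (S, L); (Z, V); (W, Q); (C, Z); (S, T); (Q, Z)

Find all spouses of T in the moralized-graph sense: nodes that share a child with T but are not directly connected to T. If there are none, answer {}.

{C, J}

Children of T: V.
  V: C, E, J, S, W, Z
Excluding nodes already adjacent to T (E, G, L, N, S, V, W, Z), the co-parent-only contribution is {C, J}.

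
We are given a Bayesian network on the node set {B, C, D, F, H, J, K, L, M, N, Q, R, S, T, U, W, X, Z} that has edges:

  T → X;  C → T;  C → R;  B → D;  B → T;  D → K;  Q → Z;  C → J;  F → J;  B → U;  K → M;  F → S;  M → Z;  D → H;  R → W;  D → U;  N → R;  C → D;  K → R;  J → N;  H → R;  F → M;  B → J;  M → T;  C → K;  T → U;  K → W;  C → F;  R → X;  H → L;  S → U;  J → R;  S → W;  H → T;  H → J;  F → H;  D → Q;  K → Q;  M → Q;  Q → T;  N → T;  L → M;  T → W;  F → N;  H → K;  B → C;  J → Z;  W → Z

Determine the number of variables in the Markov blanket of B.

Recall MB(v) = parents ∪ children ∪ spouses, where spouses are the other parents of v's children.
B has no parents.
B's children: C, D, J, T, U.
Other parents of B's children:
  C: no additional parents.
  D's other parent is C.
  J also has parents C, F, H.
  T also has parents C, H, M, N, Q.
  U also has parents D, S, T.
MB(B) = {C, D, F, H, J, M, N, Q, S, T, U}, which has 11 nodes.

11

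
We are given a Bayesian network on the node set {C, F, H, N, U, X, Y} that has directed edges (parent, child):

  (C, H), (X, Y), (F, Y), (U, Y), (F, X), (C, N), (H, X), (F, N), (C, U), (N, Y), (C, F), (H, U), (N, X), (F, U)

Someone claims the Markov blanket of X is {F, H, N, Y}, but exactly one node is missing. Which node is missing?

A node's Markov blanket = Pa ∪ Ch ∪ (parents of Ch other than the node itself).
X's parents: F, H, N.
X has child Y.
Parents of each child, excluding X:
  Y also has parents F, N, U.
MB(X) = {F, H, N, U, Y}.
Comparing with the claimed set, U is missing.

U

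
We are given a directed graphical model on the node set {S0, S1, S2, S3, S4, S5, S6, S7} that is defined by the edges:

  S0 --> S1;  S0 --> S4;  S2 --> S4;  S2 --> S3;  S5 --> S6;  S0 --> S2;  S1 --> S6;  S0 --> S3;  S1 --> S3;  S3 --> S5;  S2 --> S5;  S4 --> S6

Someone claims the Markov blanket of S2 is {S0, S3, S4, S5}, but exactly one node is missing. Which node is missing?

The Markov blanket of a node is its parents, its children, and the other parents of its children.
Parents of S2: S0.
S2's children: S3, S4, S5.
Co-parents of S2 (other parents of its children):
  parents(S3) \ {S2} = {S0, S1}.
  parents(S4) \ {S2} = {S0}.
  S5's other parent is S3.
MB(S2) = {S0, S1, S3, S4, S5}.
Comparing with the claimed set, S1 is missing.

S1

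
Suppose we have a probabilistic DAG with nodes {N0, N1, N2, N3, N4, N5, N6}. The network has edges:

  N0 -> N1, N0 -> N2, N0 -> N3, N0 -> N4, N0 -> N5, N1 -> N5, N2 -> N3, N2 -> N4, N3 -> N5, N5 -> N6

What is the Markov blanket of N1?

{N0, N3, N5}

A node's Markov blanket = Pa ∪ Ch ∪ (parents of Ch other than the node itself).
N1's parents: N0.
N1 has child N5.
Co-parents of N1 (other parents of its children):
  N5's other parents are N0, N3.
Taking the union gives {N0, N3, N5}.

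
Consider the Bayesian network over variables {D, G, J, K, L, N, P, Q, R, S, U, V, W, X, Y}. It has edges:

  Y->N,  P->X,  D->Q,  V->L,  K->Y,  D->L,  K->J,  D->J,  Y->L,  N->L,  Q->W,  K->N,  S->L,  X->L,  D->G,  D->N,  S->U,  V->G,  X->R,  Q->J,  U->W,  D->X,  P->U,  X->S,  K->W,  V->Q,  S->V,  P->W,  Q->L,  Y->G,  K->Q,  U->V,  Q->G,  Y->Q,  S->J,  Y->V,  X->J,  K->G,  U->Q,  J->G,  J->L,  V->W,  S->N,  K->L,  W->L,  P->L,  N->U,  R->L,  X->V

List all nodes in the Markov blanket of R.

A node's Markov blanket = Pa ∪ Ch ∪ (parents of Ch other than the node itself).
Ch(R) = {L}.
Pa(R) = {X}.
Other parents of R's children:
  L: D, J, K, N, P, Q, S, V, W, X, Y
So the Markov blanket of R is {D, J, K, L, N, P, Q, S, V, W, X, Y}.

{D, J, K, L, N, P, Q, S, V, W, X, Y}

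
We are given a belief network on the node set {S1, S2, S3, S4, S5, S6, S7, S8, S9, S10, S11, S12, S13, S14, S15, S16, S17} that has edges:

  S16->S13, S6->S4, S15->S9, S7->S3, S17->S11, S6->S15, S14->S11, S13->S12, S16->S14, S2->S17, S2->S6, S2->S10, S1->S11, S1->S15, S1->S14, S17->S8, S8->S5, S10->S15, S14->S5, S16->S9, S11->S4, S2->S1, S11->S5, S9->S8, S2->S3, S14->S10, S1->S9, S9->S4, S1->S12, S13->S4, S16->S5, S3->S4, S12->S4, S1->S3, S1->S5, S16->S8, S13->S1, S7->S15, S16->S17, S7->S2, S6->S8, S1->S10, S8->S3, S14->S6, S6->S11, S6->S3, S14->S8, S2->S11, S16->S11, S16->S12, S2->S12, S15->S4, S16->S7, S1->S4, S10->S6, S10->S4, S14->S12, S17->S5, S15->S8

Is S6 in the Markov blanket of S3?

S6 is a parent of S3.
So S6 ∈ MB(S3).

Yes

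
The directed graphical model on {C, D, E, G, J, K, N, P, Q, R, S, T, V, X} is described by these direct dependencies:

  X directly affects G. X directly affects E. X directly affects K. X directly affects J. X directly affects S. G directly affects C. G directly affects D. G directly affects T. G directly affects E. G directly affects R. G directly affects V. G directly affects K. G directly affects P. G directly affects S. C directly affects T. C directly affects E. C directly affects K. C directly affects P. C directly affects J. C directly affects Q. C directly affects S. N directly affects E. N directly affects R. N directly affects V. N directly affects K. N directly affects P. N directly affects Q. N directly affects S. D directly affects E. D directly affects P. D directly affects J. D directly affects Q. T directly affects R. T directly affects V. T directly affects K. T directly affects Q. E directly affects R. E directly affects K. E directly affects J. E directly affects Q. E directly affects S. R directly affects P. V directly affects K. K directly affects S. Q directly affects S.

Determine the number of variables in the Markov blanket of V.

By definition, MB(V) is built from V's parents, V's children, and the co-parents of V.
Pa(V) = {G, N, T}.
Children of V: K.
Other parents of V's children:
  K: C, E, G, N, T, X
MB(V) = {C, E, G, K, N, T, X}, which has 7 nodes.

7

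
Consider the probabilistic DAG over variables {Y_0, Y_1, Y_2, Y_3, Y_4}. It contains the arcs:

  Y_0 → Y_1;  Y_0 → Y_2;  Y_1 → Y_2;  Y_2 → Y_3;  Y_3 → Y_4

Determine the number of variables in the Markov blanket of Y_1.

Recall MB(v) = parents ∪ children ∪ spouses, where spouses are the other parents of v's children.
Parents of Y_1: Y_0.
Ch(Y_1) = {Y_2}.
Parents of each child, excluding Y_1:
  Y_2: Y_0
MB(Y_1) = {Y_0, Y_2}, which has 2 nodes.

2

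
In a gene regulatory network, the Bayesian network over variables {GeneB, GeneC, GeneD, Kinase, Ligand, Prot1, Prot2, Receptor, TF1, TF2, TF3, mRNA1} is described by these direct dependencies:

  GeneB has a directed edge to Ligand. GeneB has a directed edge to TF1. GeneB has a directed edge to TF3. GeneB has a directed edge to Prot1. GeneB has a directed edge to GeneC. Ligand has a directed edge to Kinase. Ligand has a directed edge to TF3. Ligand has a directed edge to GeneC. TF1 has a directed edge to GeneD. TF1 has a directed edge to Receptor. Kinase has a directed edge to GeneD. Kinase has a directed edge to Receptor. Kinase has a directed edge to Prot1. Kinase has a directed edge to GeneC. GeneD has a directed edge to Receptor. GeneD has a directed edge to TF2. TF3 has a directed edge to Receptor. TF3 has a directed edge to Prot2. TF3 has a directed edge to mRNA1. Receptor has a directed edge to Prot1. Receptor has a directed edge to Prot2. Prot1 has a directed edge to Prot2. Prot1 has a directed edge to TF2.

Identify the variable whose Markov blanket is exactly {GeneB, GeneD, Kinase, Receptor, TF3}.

The target node must have every member of {GeneB, GeneD, Kinase, Receptor, TF3} as a parent, child, or co-parent, and no others.
Parents of TF1: GeneB; children: GeneD, Receptor; co-parents: GeneD, Kinase, TF3.
These exactly cover the given set, so the node is TF1.

TF1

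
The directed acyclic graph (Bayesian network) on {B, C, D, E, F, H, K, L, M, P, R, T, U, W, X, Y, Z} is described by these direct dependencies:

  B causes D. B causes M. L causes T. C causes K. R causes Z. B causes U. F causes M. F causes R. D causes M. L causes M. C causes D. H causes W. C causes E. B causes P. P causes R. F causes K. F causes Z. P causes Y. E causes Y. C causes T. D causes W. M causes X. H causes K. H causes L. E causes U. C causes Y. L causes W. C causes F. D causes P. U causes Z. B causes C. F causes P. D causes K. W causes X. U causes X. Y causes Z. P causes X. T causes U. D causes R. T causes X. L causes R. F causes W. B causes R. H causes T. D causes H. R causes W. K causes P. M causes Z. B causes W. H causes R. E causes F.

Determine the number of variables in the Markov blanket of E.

The Markov blanket of a node is its parents, its children, and the other parents of its children.
Parents of E: C.
Ch(E) = {F, U, Y}.
For each child, the remaining parents (spouses of E):
  F also has parent C.
  U's other parents are B, T.
  Y also has parents C, P.
MB(E) = {B, C, F, P, T, U, Y}, which has 7 nodes.

7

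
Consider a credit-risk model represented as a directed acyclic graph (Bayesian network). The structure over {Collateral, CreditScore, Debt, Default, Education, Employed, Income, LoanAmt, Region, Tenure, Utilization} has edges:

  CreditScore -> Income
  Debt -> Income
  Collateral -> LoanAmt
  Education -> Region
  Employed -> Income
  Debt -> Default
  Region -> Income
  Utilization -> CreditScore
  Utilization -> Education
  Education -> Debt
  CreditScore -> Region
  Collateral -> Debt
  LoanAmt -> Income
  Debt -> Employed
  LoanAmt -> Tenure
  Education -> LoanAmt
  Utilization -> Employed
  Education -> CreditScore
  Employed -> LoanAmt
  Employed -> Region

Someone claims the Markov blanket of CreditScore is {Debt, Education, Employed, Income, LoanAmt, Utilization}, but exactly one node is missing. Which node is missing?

CreditScore has parents Education, Utilization.
Children of CreditScore: Income, Region.
Other parents of CreditScore's children:
  Region: Education, Employed
  Income: Debt, Employed, LoanAmt, Region
MB(CreditScore) = {Debt, Education, Employed, Income, LoanAmt, Region, Utilization}.
Comparing with the claimed set, Region is missing.

Region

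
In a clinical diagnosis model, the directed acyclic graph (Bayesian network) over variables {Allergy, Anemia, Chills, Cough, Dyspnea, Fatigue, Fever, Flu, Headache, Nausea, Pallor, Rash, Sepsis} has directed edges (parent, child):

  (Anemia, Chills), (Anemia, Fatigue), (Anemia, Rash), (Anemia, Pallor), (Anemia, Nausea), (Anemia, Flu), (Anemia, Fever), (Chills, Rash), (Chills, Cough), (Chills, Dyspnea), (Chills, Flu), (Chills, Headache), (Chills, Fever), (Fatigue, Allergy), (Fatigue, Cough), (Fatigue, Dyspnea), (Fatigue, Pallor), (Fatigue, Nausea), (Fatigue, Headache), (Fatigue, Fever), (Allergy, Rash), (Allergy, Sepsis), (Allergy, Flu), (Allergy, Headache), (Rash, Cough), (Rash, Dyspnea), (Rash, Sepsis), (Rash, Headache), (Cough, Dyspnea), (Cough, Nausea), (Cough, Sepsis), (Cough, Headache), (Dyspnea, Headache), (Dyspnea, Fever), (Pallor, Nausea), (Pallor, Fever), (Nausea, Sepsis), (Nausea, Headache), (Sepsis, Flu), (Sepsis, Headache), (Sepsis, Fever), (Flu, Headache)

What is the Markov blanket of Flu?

Pa(Flu) = {Allergy, Anemia, Chills, Sepsis}.
Ch(Flu) = {Headache}.
Co-parents of Flu (other parents of its children):
  parents(Headache) \ {Flu} = {Allergy, Chills, Cough, Dyspnea, Fatigue, Nausea, Rash, Sepsis}.
MB(Flu) = {Allergy, Anemia, Chills, Cough, Dyspnea, Fatigue, Headache, Nausea, Rash, Sepsis}.

{Allergy, Anemia, Chills, Cough, Dyspnea, Fatigue, Headache, Nausea, Rash, Sepsis}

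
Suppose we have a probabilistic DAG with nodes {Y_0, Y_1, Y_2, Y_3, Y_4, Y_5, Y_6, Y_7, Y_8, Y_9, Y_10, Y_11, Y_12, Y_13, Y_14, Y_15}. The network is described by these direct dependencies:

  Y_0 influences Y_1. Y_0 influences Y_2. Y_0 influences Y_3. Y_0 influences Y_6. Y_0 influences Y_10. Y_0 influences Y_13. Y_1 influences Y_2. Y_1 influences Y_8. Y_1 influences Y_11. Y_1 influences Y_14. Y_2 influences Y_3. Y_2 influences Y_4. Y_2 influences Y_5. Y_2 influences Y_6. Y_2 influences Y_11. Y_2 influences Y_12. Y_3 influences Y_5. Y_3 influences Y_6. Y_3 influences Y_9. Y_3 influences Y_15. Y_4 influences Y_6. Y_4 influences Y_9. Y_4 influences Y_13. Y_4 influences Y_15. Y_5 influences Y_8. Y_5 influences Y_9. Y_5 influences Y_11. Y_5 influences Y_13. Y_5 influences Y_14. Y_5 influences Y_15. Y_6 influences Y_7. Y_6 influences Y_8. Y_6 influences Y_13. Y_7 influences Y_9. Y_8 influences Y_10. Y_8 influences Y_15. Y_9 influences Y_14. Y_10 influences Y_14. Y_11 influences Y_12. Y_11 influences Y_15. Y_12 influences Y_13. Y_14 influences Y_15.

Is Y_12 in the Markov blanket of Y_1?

A node's Markov blanket = Pa ∪ Ch ∪ (parents of Ch other than the node itself).
Ch(Y_1) = {Y_2, Y_8, Y_11, Y_14}.
Pa(Y_1) = {Y_0}.
Co-parents of Y_1 (other parents of its children):
  parents(Y_2) \ {Y_1} = {Y_0}.
  Y_8's other parents are Y_5, Y_6.
  parents(Y_11) \ {Y_1} = {Y_2, Y_5}.
  Y_14's other parents are Y_5, Y_9, Y_10.
MB(Y_1) = {Y_0, Y_2, Y_5, Y_6, Y_8, Y_9, Y_10, Y_11, Y_14}; Y_12 is not in this set.

No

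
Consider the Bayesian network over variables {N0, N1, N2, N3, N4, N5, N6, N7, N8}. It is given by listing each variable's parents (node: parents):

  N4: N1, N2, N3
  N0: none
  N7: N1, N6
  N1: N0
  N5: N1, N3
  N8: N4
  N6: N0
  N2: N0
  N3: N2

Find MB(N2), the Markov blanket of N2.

{N0, N1, N3, N4}

N2 has children N3, N4.
N2 has parent N0.
Co-parents of N2 (other parents of its children):
  N3: no additional parents.
  N4 also has parents N1, N3.
So the Markov blanket of N2 is {N0, N1, N3, N4}.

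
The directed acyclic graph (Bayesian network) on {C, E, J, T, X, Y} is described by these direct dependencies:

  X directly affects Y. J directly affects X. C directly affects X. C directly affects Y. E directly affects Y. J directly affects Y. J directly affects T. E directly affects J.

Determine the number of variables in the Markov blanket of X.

Pa(X) = {C, J}.
X has child Y.
For each child, the remaining parents (spouses of X):
  Y also has parents C, E, J.
MB(X) = {C, E, J, Y}, which has 4 nodes.

4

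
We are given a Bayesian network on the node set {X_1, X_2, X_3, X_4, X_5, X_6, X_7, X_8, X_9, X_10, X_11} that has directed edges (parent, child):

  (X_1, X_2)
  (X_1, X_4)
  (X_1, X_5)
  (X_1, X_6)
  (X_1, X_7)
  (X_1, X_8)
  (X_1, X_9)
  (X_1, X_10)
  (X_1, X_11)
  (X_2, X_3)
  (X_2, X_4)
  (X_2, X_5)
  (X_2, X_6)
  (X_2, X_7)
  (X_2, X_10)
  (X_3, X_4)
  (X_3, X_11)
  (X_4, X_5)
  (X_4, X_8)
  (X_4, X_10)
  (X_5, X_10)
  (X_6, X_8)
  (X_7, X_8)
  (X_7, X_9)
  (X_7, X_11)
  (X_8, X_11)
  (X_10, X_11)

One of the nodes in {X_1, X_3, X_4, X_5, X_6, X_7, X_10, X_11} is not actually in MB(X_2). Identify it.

X_11

Children of X_2: X_3, X_4, X_5, X_6, X_7, X_10.
X_2 has parent X_1.
Other parents of X_2's children:
  X_3 has no other parent.
  X_4 also has parents X_1, X_3.
  parents(X_5) \ {X_2} = {X_1, X_4}.
  parents(X_6) \ {X_2} = {X_1}.
  X_7 also has parent X_1.
  X_10 also has parents X_1, X_4, X_5.
MB(X_2) = {X_1, X_3, X_4, X_5, X_6, X_7, X_10}.
X_11 is neither a parent, child, nor co-parent of X_2, so it does not belong.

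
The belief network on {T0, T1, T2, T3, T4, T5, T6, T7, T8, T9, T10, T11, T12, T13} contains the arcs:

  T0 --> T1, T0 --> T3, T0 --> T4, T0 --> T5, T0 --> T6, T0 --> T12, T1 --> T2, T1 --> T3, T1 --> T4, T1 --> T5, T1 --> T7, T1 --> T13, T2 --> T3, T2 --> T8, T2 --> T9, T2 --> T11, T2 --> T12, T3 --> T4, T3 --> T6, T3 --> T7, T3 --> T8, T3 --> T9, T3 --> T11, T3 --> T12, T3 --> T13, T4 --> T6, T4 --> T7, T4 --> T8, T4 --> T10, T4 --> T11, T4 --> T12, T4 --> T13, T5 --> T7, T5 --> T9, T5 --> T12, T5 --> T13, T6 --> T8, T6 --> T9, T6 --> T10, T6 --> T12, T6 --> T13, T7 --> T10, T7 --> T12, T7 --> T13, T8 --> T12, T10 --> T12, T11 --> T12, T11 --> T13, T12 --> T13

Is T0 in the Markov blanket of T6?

T0 is a parent of T6.
So T0 ∈ MB(T6).

Yes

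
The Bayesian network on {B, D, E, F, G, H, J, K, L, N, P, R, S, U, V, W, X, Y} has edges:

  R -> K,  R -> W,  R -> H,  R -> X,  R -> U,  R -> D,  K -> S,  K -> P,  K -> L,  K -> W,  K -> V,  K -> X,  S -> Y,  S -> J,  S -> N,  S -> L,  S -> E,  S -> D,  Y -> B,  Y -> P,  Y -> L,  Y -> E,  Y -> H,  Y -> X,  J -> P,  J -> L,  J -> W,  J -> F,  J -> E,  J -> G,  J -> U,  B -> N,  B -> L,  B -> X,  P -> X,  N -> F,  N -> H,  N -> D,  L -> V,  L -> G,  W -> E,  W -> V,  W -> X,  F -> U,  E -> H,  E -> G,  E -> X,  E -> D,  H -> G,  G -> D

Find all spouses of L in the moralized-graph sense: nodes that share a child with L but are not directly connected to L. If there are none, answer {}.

Children of L: G, V.
  parents(V) \ {L} = {K, W}.
  G also has parents E, H, J.
Excluding nodes already adjacent to L (B, G, J, K, S, V, Y), the co-parent-only contribution is {E, H, W}.

{E, H, W}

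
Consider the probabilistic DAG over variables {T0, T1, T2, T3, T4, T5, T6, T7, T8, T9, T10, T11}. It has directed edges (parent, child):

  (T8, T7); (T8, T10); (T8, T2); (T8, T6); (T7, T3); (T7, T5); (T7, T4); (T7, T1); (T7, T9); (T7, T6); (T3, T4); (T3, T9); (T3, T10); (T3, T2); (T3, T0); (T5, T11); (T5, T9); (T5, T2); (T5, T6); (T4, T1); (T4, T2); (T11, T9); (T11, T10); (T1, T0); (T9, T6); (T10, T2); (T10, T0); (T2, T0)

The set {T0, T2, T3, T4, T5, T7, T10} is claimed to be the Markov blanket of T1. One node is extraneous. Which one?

T5

T1 has parents T4, T7.
Ch(T1) = {T0}.
Co-parents of T1 (other parents of its children):
  parents(T0) \ {T1} = {T2, T3, T10}.
MB(T1) = {T0, T2, T3, T4, T7, T10}.
T5 is neither a parent, child, nor co-parent of T1, so it does not belong.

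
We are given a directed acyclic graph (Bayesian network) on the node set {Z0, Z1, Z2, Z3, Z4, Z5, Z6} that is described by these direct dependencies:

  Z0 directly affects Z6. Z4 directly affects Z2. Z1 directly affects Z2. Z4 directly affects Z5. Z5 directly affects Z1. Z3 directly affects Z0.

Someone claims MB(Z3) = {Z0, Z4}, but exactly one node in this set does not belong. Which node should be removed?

Ch(Z3) = {Z0}.
Z3's parents: none.
Parents of each child, excluding Z3:
  Z0: no additional parents.
MB(Z3) = {Z0}.
Z4 is neither a parent, child, nor co-parent of Z3, so it does not belong.

Z4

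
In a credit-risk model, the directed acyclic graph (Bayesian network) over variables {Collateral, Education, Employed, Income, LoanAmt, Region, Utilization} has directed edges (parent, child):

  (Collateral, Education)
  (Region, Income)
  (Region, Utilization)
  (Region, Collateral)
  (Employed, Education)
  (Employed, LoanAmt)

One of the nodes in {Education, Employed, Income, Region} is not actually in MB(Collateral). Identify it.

The Markov blanket of a node is its parents, its children, and the other parents of its children.
Collateral has child Education.
Collateral's parents: Region.
Co-parents of Collateral (other parents of its children):
  Education's other parent is Employed.
MB(Collateral) = {Education, Employed, Region}.
Income is neither a parent, child, nor co-parent of Collateral, so it does not belong.

Income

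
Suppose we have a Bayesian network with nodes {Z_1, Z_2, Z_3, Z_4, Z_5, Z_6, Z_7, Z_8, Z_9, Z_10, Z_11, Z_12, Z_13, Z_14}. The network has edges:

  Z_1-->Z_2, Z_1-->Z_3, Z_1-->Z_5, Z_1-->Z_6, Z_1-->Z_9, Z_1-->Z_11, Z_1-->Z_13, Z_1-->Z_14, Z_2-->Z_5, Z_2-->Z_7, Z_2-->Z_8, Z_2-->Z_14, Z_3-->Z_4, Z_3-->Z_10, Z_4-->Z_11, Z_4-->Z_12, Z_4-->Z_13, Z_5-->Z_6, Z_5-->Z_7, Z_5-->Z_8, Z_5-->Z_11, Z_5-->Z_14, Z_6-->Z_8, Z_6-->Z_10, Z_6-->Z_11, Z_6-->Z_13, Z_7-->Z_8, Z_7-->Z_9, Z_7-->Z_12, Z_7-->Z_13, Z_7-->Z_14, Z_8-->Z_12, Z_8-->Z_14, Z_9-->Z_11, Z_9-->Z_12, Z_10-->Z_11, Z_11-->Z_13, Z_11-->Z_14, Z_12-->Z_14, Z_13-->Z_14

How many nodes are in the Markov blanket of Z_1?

13

The Markov blanket of a node is its parents, its children, and the other parents of its children.
Z_1's children: Z_2, Z_3, Z_5, Z_6, Z_9, Z_11, Z_13, Z_14.
Z_1 has no parents.
For each child, the remaining parents (spouses of Z_1):
  Z_2: —
  Z_3: —
  Z_5: Z_2
  Z_6: Z_5
  Z_9: Z_7
  Z_11: Z_4, Z_5, Z_6, Z_9, Z_10
  Z_13: Z_4, Z_6, Z_7, Z_11
  Z_14: Z_2, Z_5, Z_7, Z_8, Z_11, Z_12, Z_13
MB(Z_1) = {Z_2, Z_3, Z_4, Z_5, Z_6, Z_7, Z_8, Z_9, Z_10, Z_11, Z_12, Z_13, Z_14}, which has 13 nodes.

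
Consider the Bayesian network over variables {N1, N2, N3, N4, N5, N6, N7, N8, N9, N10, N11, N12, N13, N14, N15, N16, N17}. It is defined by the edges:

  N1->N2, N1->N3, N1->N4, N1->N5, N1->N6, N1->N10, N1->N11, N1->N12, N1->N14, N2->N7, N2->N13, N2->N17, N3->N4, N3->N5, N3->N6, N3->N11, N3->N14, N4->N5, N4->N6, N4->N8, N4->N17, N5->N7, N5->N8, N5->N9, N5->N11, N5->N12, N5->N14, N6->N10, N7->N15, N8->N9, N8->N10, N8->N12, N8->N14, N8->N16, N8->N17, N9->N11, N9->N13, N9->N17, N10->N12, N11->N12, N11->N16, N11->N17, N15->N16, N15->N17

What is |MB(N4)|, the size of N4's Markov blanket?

10

Pa(N4) = {N1, N3}.
Ch(N4) = {N5, N6, N8, N17}.
Other parents of N4's children:
  N5's other parents are N1, N3.
  N6's other parents are N1, N3.
  N8's other parent is N5.
  parents(N17) \ {N4} = {N2, N8, N9, N11, N15}.
MB(N4) = {N1, N2, N3, N5, N6, N8, N9, N11, N15, N17}, which has 10 nodes.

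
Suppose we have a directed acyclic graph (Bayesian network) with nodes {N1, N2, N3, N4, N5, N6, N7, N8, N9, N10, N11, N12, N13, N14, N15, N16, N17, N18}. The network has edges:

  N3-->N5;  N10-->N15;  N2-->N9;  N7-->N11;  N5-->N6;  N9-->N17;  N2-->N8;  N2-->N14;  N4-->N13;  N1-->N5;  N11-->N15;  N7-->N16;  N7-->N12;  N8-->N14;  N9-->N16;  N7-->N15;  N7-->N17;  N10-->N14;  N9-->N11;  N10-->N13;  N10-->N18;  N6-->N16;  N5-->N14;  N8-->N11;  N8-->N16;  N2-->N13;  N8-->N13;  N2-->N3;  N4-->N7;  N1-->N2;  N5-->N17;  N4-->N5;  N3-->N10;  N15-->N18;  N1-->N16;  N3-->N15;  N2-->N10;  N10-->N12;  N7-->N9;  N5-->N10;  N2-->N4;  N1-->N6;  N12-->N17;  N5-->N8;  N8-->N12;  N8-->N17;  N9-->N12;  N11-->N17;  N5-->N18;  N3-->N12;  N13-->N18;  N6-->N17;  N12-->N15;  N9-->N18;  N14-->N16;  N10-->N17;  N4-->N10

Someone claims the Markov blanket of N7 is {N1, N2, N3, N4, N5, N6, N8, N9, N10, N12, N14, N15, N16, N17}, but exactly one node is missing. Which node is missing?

A node's Markov blanket = Pa ∪ Ch ∪ (parents of Ch other than the node itself).
Pa(N7) = {N4}.
Children of N7: N9, N11, N12, N15, N16, N17.
Parents of each child, excluding N7:
  N9: N2
  N11: N8, N9
  N12: N3, N8, N9, N10
  N15: N3, N10, N11, N12
  N16: N1, N6, N8, N9, N14
  N17: N5, N6, N8, N9, N10, N11, N12
MB(N7) = {N1, N2, N3, N4, N5, N6, N8, N9, N10, N11, N12, N14, N15, N16, N17}.
Comparing with the claimed set, N11 is missing.

N11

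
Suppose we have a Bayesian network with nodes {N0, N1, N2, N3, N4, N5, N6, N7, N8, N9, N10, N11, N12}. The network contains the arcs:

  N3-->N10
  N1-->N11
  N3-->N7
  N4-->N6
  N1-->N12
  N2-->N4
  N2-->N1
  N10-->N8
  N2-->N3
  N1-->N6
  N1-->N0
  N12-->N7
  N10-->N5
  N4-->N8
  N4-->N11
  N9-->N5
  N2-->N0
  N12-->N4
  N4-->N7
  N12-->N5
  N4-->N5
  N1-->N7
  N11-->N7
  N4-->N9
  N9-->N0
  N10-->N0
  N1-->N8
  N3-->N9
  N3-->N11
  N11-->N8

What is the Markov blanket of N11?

{N1, N3, N4, N7, N8, N10, N12}

The Markov blanket of a node is its parents, its children, and the other parents of its children.
N11 has parents N1, N3, N4.
Ch(N11) = {N7, N8}.
For each child, the remaining parents (spouses of N11):
  N7: N1, N3, N4, N12
  N8: N1, N4, N10
Taking the union gives {N1, N3, N4, N7, N8, N10, N12}.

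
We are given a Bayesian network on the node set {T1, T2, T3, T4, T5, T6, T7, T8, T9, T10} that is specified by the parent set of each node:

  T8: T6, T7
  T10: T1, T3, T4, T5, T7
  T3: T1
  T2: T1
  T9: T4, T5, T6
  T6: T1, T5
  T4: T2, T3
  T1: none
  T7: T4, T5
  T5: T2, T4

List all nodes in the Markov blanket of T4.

{T1, T2, T3, T5, T6, T7, T9, T10}

A node's Markov blanket = Pa ∪ Ch ∪ (parents of Ch other than the node itself).
Parents of T4: T2, T3.
Ch(T4) = {T5, T7, T9, T10}.
Other parents of T4's children:
  parents(T5) \ {T4} = {T2}.
  T7's other parent is T5.
  T9 also has parents T5, T6.
  T10 also has parents T1, T3, T5, T7.
Union: {T2, T3} ∪ {T5, T7, T9, T10} ∪ {T1, T2, T3, T5, T6, T7} = {T1, T2, T3, T5, T6, T7, T9, T10}.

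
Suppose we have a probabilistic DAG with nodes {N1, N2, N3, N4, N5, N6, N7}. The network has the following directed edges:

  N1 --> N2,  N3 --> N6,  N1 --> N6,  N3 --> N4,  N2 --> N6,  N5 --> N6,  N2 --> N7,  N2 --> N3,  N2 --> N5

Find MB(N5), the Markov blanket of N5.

{N1, N2, N3, N6}

Parents of N5: N2.
N5's children: N6.
Other parents of N5's children:
  N6 also has parents N1, N2, N3.
So the Markov blanket of N5 is {N1, N2, N3, N6}.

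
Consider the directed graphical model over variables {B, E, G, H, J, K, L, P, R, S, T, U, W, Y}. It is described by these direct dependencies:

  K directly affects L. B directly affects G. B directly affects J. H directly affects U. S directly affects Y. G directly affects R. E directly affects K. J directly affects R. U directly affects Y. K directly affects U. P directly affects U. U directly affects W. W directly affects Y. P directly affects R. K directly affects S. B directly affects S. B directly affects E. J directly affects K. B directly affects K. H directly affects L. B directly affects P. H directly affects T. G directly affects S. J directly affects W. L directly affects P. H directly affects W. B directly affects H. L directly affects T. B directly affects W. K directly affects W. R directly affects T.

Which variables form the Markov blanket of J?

{B, E, G, H, K, P, R, U, W}

Parents of J: B.
Ch(J) = {K, R, W}.
Parents of each child, excluding J:
  K's other parents are B, E.
  parents(R) \ {J} = {G, P}.
  parents(W) \ {J} = {B, H, K, U}.
Union: {B} ∪ {K, R, W} ∪ {B, E, G, H, K, P, U} = {B, E, G, H, K, P, R, U, W}.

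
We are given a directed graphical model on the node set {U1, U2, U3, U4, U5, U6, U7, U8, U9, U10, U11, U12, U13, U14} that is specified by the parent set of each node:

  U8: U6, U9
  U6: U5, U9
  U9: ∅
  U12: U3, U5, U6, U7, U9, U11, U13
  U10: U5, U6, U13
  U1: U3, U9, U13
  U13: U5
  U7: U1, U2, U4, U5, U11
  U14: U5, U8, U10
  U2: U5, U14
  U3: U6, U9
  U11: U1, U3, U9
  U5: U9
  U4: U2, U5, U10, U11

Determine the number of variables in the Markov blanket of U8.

Parents of U8: U6, U9.
U8's children: U14.
Co-parents of U8 (other parents of its children):
  U14 also has parents U5, U10.
MB(U8) = {U5, U6, U9, U10, U14}, which has 5 nodes.

5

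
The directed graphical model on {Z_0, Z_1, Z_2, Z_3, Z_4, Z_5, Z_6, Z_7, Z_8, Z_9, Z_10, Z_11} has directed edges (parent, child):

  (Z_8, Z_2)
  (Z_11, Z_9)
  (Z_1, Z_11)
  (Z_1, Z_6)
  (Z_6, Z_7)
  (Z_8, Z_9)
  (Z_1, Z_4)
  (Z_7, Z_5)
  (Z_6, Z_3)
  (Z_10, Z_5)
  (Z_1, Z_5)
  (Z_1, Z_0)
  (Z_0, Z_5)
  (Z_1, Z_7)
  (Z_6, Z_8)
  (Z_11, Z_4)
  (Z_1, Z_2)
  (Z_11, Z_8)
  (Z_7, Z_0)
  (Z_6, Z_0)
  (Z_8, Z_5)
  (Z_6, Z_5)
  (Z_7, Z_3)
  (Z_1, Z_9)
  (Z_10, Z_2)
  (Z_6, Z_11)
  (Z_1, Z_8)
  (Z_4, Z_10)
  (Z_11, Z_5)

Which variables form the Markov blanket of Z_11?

Pa(Z_11) = {Z_1, Z_6}.
Z_11's children: Z_4, Z_5, Z_8, Z_9.
Other parents of Z_11's children:
  Z_4: Z_1
  Z_8: Z_1, Z_6
  Z_5: Z_0, Z_1, Z_6, Z_7, Z_8, Z_10
  Z_9: Z_1, Z_8
MB(Z_11) = {Z_0, Z_1, Z_4, Z_5, Z_6, Z_7, Z_8, Z_9, Z_10}.

{Z_0, Z_1, Z_4, Z_5, Z_6, Z_7, Z_8, Z_9, Z_10}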